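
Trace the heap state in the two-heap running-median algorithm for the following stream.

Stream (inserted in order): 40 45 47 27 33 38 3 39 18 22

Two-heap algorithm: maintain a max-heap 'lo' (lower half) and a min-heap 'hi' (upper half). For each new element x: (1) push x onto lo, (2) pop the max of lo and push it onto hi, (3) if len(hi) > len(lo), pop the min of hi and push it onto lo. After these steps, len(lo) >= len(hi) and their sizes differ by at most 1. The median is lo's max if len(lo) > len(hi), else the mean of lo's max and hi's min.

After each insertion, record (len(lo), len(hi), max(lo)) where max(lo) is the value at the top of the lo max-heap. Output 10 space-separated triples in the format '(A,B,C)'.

Answer: (1,0,40) (1,1,40) (2,1,45) (2,2,40) (3,2,40) (3,3,38) (4,3,38) (4,4,38) (5,4,38) (5,5,33)

Derivation:
Step 1: insert 40 -> lo=[40] hi=[] -> (len(lo)=1, len(hi)=0, max(lo)=40)
Step 2: insert 45 -> lo=[40] hi=[45] -> (len(lo)=1, len(hi)=1, max(lo)=40)
Step 3: insert 47 -> lo=[40, 45] hi=[47] -> (len(lo)=2, len(hi)=1, max(lo)=45)
Step 4: insert 27 -> lo=[27, 40] hi=[45, 47] -> (len(lo)=2, len(hi)=2, max(lo)=40)
Step 5: insert 33 -> lo=[27, 33, 40] hi=[45, 47] -> (len(lo)=3, len(hi)=2, max(lo)=40)
Step 6: insert 38 -> lo=[27, 33, 38] hi=[40, 45, 47] -> (len(lo)=3, len(hi)=3, max(lo)=38)
Step 7: insert 3 -> lo=[3, 27, 33, 38] hi=[40, 45, 47] -> (len(lo)=4, len(hi)=3, max(lo)=38)
Step 8: insert 39 -> lo=[3, 27, 33, 38] hi=[39, 40, 45, 47] -> (len(lo)=4, len(hi)=4, max(lo)=38)
Step 9: insert 18 -> lo=[3, 18, 27, 33, 38] hi=[39, 40, 45, 47] -> (len(lo)=5, len(hi)=4, max(lo)=38)
Step 10: insert 22 -> lo=[3, 18, 22, 27, 33] hi=[38, 39, 40, 45, 47] -> (len(lo)=5, len(hi)=5, max(lo)=33)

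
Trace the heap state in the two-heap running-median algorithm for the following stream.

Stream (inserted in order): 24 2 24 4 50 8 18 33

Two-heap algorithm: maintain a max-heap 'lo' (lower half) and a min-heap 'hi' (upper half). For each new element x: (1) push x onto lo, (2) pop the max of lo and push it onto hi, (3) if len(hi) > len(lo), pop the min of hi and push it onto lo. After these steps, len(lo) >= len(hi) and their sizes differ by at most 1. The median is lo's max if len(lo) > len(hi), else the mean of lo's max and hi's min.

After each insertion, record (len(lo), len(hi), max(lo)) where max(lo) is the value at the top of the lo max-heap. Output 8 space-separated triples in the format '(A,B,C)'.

Step 1: insert 24 -> lo=[24] hi=[] -> (len(lo)=1, len(hi)=0, max(lo)=24)
Step 2: insert 2 -> lo=[2] hi=[24] -> (len(lo)=1, len(hi)=1, max(lo)=2)
Step 3: insert 24 -> lo=[2, 24] hi=[24] -> (len(lo)=2, len(hi)=1, max(lo)=24)
Step 4: insert 4 -> lo=[2, 4] hi=[24, 24] -> (len(lo)=2, len(hi)=2, max(lo)=4)
Step 5: insert 50 -> lo=[2, 4, 24] hi=[24, 50] -> (len(lo)=3, len(hi)=2, max(lo)=24)
Step 6: insert 8 -> lo=[2, 4, 8] hi=[24, 24, 50] -> (len(lo)=3, len(hi)=3, max(lo)=8)
Step 7: insert 18 -> lo=[2, 4, 8, 18] hi=[24, 24, 50] -> (len(lo)=4, len(hi)=3, max(lo)=18)
Step 8: insert 33 -> lo=[2, 4, 8, 18] hi=[24, 24, 33, 50] -> (len(lo)=4, len(hi)=4, max(lo)=18)

Answer: (1,0,24) (1,1,2) (2,1,24) (2,2,4) (3,2,24) (3,3,8) (4,3,18) (4,4,18)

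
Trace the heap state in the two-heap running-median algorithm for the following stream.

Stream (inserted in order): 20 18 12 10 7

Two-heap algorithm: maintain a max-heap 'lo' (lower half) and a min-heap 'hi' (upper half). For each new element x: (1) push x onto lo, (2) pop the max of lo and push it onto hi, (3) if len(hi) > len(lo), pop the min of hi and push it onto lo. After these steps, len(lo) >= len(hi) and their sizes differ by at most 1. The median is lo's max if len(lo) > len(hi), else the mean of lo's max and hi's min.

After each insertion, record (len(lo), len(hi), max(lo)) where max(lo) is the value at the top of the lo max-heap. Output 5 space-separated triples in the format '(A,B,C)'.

Step 1: insert 20 -> lo=[20] hi=[] -> (len(lo)=1, len(hi)=0, max(lo)=20)
Step 2: insert 18 -> lo=[18] hi=[20] -> (len(lo)=1, len(hi)=1, max(lo)=18)
Step 3: insert 12 -> lo=[12, 18] hi=[20] -> (len(lo)=2, len(hi)=1, max(lo)=18)
Step 4: insert 10 -> lo=[10, 12] hi=[18, 20] -> (len(lo)=2, len(hi)=2, max(lo)=12)
Step 5: insert 7 -> lo=[7, 10, 12] hi=[18, 20] -> (len(lo)=3, len(hi)=2, max(lo)=12)

Answer: (1,0,20) (1,1,18) (2,1,18) (2,2,12) (3,2,12)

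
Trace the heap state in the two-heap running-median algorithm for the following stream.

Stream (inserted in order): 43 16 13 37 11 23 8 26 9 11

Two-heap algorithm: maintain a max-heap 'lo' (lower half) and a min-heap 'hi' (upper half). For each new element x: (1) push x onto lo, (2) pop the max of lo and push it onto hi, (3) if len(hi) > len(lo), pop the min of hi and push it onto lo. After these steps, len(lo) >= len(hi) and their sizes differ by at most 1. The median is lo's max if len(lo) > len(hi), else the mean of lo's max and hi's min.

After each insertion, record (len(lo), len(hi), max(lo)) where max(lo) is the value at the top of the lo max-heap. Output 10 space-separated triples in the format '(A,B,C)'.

Answer: (1,0,43) (1,1,16) (2,1,16) (2,2,16) (3,2,16) (3,3,16) (4,3,16) (4,4,16) (5,4,16) (5,5,13)

Derivation:
Step 1: insert 43 -> lo=[43] hi=[] -> (len(lo)=1, len(hi)=0, max(lo)=43)
Step 2: insert 16 -> lo=[16] hi=[43] -> (len(lo)=1, len(hi)=1, max(lo)=16)
Step 3: insert 13 -> lo=[13, 16] hi=[43] -> (len(lo)=2, len(hi)=1, max(lo)=16)
Step 4: insert 37 -> lo=[13, 16] hi=[37, 43] -> (len(lo)=2, len(hi)=2, max(lo)=16)
Step 5: insert 11 -> lo=[11, 13, 16] hi=[37, 43] -> (len(lo)=3, len(hi)=2, max(lo)=16)
Step 6: insert 23 -> lo=[11, 13, 16] hi=[23, 37, 43] -> (len(lo)=3, len(hi)=3, max(lo)=16)
Step 7: insert 8 -> lo=[8, 11, 13, 16] hi=[23, 37, 43] -> (len(lo)=4, len(hi)=3, max(lo)=16)
Step 8: insert 26 -> lo=[8, 11, 13, 16] hi=[23, 26, 37, 43] -> (len(lo)=4, len(hi)=4, max(lo)=16)
Step 9: insert 9 -> lo=[8, 9, 11, 13, 16] hi=[23, 26, 37, 43] -> (len(lo)=5, len(hi)=4, max(lo)=16)
Step 10: insert 11 -> lo=[8, 9, 11, 11, 13] hi=[16, 23, 26, 37, 43] -> (len(lo)=5, len(hi)=5, max(lo)=13)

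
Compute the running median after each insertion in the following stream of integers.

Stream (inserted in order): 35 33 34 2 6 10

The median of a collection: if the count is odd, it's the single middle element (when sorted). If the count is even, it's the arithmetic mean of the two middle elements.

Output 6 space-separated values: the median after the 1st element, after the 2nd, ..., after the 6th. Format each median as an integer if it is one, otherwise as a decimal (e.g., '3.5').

Step 1: insert 35 -> lo=[35] (size 1, max 35) hi=[] (size 0) -> median=35
Step 2: insert 33 -> lo=[33] (size 1, max 33) hi=[35] (size 1, min 35) -> median=34
Step 3: insert 34 -> lo=[33, 34] (size 2, max 34) hi=[35] (size 1, min 35) -> median=34
Step 4: insert 2 -> lo=[2, 33] (size 2, max 33) hi=[34, 35] (size 2, min 34) -> median=33.5
Step 5: insert 6 -> lo=[2, 6, 33] (size 3, max 33) hi=[34, 35] (size 2, min 34) -> median=33
Step 6: insert 10 -> lo=[2, 6, 10] (size 3, max 10) hi=[33, 34, 35] (size 3, min 33) -> median=21.5

Answer: 35 34 34 33.5 33 21.5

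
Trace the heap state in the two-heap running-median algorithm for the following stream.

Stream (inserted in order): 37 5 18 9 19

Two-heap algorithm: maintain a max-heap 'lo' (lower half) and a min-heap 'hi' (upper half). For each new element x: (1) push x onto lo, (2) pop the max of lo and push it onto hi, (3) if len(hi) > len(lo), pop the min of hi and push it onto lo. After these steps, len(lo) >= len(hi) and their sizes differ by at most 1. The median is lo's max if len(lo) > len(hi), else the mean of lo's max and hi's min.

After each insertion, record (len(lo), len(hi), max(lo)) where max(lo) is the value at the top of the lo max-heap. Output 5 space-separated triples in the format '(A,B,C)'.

Answer: (1,0,37) (1,1,5) (2,1,18) (2,2,9) (3,2,18)

Derivation:
Step 1: insert 37 -> lo=[37] hi=[] -> (len(lo)=1, len(hi)=0, max(lo)=37)
Step 2: insert 5 -> lo=[5] hi=[37] -> (len(lo)=1, len(hi)=1, max(lo)=5)
Step 3: insert 18 -> lo=[5, 18] hi=[37] -> (len(lo)=2, len(hi)=1, max(lo)=18)
Step 4: insert 9 -> lo=[5, 9] hi=[18, 37] -> (len(lo)=2, len(hi)=2, max(lo)=9)
Step 5: insert 19 -> lo=[5, 9, 18] hi=[19, 37] -> (len(lo)=3, len(hi)=2, max(lo)=18)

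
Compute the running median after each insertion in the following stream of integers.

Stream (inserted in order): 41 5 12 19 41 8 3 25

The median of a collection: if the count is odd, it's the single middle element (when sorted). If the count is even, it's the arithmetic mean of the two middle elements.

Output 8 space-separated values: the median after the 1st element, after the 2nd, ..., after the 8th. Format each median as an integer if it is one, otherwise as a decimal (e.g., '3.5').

Step 1: insert 41 -> lo=[41] (size 1, max 41) hi=[] (size 0) -> median=41
Step 2: insert 5 -> lo=[5] (size 1, max 5) hi=[41] (size 1, min 41) -> median=23
Step 3: insert 12 -> lo=[5, 12] (size 2, max 12) hi=[41] (size 1, min 41) -> median=12
Step 4: insert 19 -> lo=[5, 12] (size 2, max 12) hi=[19, 41] (size 2, min 19) -> median=15.5
Step 5: insert 41 -> lo=[5, 12, 19] (size 3, max 19) hi=[41, 41] (size 2, min 41) -> median=19
Step 6: insert 8 -> lo=[5, 8, 12] (size 3, max 12) hi=[19, 41, 41] (size 3, min 19) -> median=15.5
Step 7: insert 3 -> lo=[3, 5, 8, 12] (size 4, max 12) hi=[19, 41, 41] (size 3, min 19) -> median=12
Step 8: insert 25 -> lo=[3, 5, 8, 12] (size 4, max 12) hi=[19, 25, 41, 41] (size 4, min 19) -> median=15.5

Answer: 41 23 12 15.5 19 15.5 12 15.5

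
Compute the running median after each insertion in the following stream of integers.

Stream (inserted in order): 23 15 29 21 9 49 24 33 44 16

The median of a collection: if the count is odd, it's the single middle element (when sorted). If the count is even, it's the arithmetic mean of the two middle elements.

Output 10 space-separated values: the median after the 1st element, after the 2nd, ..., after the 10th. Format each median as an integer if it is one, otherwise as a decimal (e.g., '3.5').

Step 1: insert 23 -> lo=[23] (size 1, max 23) hi=[] (size 0) -> median=23
Step 2: insert 15 -> lo=[15] (size 1, max 15) hi=[23] (size 1, min 23) -> median=19
Step 3: insert 29 -> lo=[15, 23] (size 2, max 23) hi=[29] (size 1, min 29) -> median=23
Step 4: insert 21 -> lo=[15, 21] (size 2, max 21) hi=[23, 29] (size 2, min 23) -> median=22
Step 5: insert 9 -> lo=[9, 15, 21] (size 3, max 21) hi=[23, 29] (size 2, min 23) -> median=21
Step 6: insert 49 -> lo=[9, 15, 21] (size 3, max 21) hi=[23, 29, 49] (size 3, min 23) -> median=22
Step 7: insert 24 -> lo=[9, 15, 21, 23] (size 4, max 23) hi=[24, 29, 49] (size 3, min 24) -> median=23
Step 8: insert 33 -> lo=[9, 15, 21, 23] (size 4, max 23) hi=[24, 29, 33, 49] (size 4, min 24) -> median=23.5
Step 9: insert 44 -> lo=[9, 15, 21, 23, 24] (size 5, max 24) hi=[29, 33, 44, 49] (size 4, min 29) -> median=24
Step 10: insert 16 -> lo=[9, 15, 16, 21, 23] (size 5, max 23) hi=[24, 29, 33, 44, 49] (size 5, min 24) -> median=23.5

Answer: 23 19 23 22 21 22 23 23.5 24 23.5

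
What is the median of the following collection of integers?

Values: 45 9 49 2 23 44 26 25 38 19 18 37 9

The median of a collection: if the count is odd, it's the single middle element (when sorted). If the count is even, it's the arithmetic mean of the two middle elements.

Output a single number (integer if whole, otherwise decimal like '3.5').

Answer: 25

Derivation:
Step 1: insert 45 -> lo=[45] (size 1, max 45) hi=[] (size 0) -> median=45
Step 2: insert 9 -> lo=[9] (size 1, max 9) hi=[45] (size 1, min 45) -> median=27
Step 3: insert 49 -> lo=[9, 45] (size 2, max 45) hi=[49] (size 1, min 49) -> median=45
Step 4: insert 2 -> lo=[2, 9] (size 2, max 9) hi=[45, 49] (size 2, min 45) -> median=27
Step 5: insert 23 -> lo=[2, 9, 23] (size 3, max 23) hi=[45, 49] (size 2, min 45) -> median=23
Step 6: insert 44 -> lo=[2, 9, 23] (size 3, max 23) hi=[44, 45, 49] (size 3, min 44) -> median=33.5
Step 7: insert 26 -> lo=[2, 9, 23, 26] (size 4, max 26) hi=[44, 45, 49] (size 3, min 44) -> median=26
Step 8: insert 25 -> lo=[2, 9, 23, 25] (size 4, max 25) hi=[26, 44, 45, 49] (size 4, min 26) -> median=25.5
Step 9: insert 38 -> lo=[2, 9, 23, 25, 26] (size 5, max 26) hi=[38, 44, 45, 49] (size 4, min 38) -> median=26
Step 10: insert 19 -> lo=[2, 9, 19, 23, 25] (size 5, max 25) hi=[26, 38, 44, 45, 49] (size 5, min 26) -> median=25.5
Step 11: insert 18 -> lo=[2, 9, 18, 19, 23, 25] (size 6, max 25) hi=[26, 38, 44, 45, 49] (size 5, min 26) -> median=25
Step 12: insert 37 -> lo=[2, 9, 18, 19, 23, 25] (size 6, max 25) hi=[26, 37, 38, 44, 45, 49] (size 6, min 26) -> median=25.5
Step 13: insert 9 -> lo=[2, 9, 9, 18, 19, 23, 25] (size 7, max 25) hi=[26, 37, 38, 44, 45, 49] (size 6, min 26) -> median=25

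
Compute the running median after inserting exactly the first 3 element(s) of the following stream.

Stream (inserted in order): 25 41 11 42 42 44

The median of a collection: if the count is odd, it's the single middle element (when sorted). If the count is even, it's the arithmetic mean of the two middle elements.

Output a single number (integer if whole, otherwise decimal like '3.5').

Step 1: insert 25 -> lo=[25] (size 1, max 25) hi=[] (size 0) -> median=25
Step 2: insert 41 -> lo=[25] (size 1, max 25) hi=[41] (size 1, min 41) -> median=33
Step 3: insert 11 -> lo=[11, 25] (size 2, max 25) hi=[41] (size 1, min 41) -> median=25

Answer: 25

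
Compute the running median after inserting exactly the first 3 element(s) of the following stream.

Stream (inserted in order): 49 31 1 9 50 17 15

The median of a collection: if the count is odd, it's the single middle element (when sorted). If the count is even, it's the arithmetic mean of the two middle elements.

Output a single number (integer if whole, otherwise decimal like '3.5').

Answer: 31

Derivation:
Step 1: insert 49 -> lo=[49] (size 1, max 49) hi=[] (size 0) -> median=49
Step 2: insert 31 -> lo=[31] (size 1, max 31) hi=[49] (size 1, min 49) -> median=40
Step 3: insert 1 -> lo=[1, 31] (size 2, max 31) hi=[49] (size 1, min 49) -> median=31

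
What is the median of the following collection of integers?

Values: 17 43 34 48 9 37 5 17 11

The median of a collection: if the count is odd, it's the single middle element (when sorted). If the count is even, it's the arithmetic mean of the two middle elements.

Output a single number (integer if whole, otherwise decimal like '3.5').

Answer: 17

Derivation:
Step 1: insert 17 -> lo=[17] (size 1, max 17) hi=[] (size 0) -> median=17
Step 2: insert 43 -> lo=[17] (size 1, max 17) hi=[43] (size 1, min 43) -> median=30
Step 3: insert 34 -> lo=[17, 34] (size 2, max 34) hi=[43] (size 1, min 43) -> median=34
Step 4: insert 48 -> lo=[17, 34] (size 2, max 34) hi=[43, 48] (size 2, min 43) -> median=38.5
Step 5: insert 9 -> lo=[9, 17, 34] (size 3, max 34) hi=[43, 48] (size 2, min 43) -> median=34
Step 6: insert 37 -> lo=[9, 17, 34] (size 3, max 34) hi=[37, 43, 48] (size 3, min 37) -> median=35.5
Step 7: insert 5 -> lo=[5, 9, 17, 34] (size 4, max 34) hi=[37, 43, 48] (size 3, min 37) -> median=34
Step 8: insert 17 -> lo=[5, 9, 17, 17] (size 4, max 17) hi=[34, 37, 43, 48] (size 4, min 34) -> median=25.5
Step 9: insert 11 -> lo=[5, 9, 11, 17, 17] (size 5, max 17) hi=[34, 37, 43, 48] (size 4, min 34) -> median=17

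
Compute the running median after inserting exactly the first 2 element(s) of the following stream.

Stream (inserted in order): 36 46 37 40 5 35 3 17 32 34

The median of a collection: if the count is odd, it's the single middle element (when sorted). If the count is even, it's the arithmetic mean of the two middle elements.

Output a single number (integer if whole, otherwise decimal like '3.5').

Answer: 41

Derivation:
Step 1: insert 36 -> lo=[36] (size 1, max 36) hi=[] (size 0) -> median=36
Step 2: insert 46 -> lo=[36] (size 1, max 36) hi=[46] (size 1, min 46) -> median=41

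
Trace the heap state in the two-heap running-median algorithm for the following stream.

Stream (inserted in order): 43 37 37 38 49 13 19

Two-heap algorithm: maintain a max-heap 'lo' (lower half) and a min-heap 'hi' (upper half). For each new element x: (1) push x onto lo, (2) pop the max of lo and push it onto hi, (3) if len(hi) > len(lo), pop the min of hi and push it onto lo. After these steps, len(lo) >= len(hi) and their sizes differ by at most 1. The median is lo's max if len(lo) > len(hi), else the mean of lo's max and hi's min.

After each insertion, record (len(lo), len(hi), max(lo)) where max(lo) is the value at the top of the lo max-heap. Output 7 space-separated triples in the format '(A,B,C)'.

Step 1: insert 43 -> lo=[43] hi=[] -> (len(lo)=1, len(hi)=0, max(lo)=43)
Step 2: insert 37 -> lo=[37] hi=[43] -> (len(lo)=1, len(hi)=1, max(lo)=37)
Step 3: insert 37 -> lo=[37, 37] hi=[43] -> (len(lo)=2, len(hi)=1, max(lo)=37)
Step 4: insert 38 -> lo=[37, 37] hi=[38, 43] -> (len(lo)=2, len(hi)=2, max(lo)=37)
Step 5: insert 49 -> lo=[37, 37, 38] hi=[43, 49] -> (len(lo)=3, len(hi)=2, max(lo)=38)
Step 6: insert 13 -> lo=[13, 37, 37] hi=[38, 43, 49] -> (len(lo)=3, len(hi)=3, max(lo)=37)
Step 7: insert 19 -> lo=[13, 19, 37, 37] hi=[38, 43, 49] -> (len(lo)=4, len(hi)=3, max(lo)=37)

Answer: (1,0,43) (1,1,37) (2,1,37) (2,2,37) (3,2,38) (3,3,37) (4,3,37)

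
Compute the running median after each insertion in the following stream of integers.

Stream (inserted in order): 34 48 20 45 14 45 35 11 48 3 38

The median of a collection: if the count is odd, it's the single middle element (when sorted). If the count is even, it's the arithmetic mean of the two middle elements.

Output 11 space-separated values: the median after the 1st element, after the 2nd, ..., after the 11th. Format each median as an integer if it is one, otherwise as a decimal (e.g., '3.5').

Answer: 34 41 34 39.5 34 39.5 35 34.5 35 34.5 35

Derivation:
Step 1: insert 34 -> lo=[34] (size 1, max 34) hi=[] (size 0) -> median=34
Step 2: insert 48 -> lo=[34] (size 1, max 34) hi=[48] (size 1, min 48) -> median=41
Step 3: insert 20 -> lo=[20, 34] (size 2, max 34) hi=[48] (size 1, min 48) -> median=34
Step 4: insert 45 -> lo=[20, 34] (size 2, max 34) hi=[45, 48] (size 2, min 45) -> median=39.5
Step 5: insert 14 -> lo=[14, 20, 34] (size 3, max 34) hi=[45, 48] (size 2, min 45) -> median=34
Step 6: insert 45 -> lo=[14, 20, 34] (size 3, max 34) hi=[45, 45, 48] (size 3, min 45) -> median=39.5
Step 7: insert 35 -> lo=[14, 20, 34, 35] (size 4, max 35) hi=[45, 45, 48] (size 3, min 45) -> median=35
Step 8: insert 11 -> lo=[11, 14, 20, 34] (size 4, max 34) hi=[35, 45, 45, 48] (size 4, min 35) -> median=34.5
Step 9: insert 48 -> lo=[11, 14, 20, 34, 35] (size 5, max 35) hi=[45, 45, 48, 48] (size 4, min 45) -> median=35
Step 10: insert 3 -> lo=[3, 11, 14, 20, 34] (size 5, max 34) hi=[35, 45, 45, 48, 48] (size 5, min 35) -> median=34.5
Step 11: insert 38 -> lo=[3, 11, 14, 20, 34, 35] (size 6, max 35) hi=[38, 45, 45, 48, 48] (size 5, min 38) -> median=35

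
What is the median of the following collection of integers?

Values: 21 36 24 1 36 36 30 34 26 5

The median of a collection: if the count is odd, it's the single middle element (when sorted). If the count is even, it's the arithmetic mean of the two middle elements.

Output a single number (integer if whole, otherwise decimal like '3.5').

Step 1: insert 21 -> lo=[21] (size 1, max 21) hi=[] (size 0) -> median=21
Step 2: insert 36 -> lo=[21] (size 1, max 21) hi=[36] (size 1, min 36) -> median=28.5
Step 3: insert 24 -> lo=[21, 24] (size 2, max 24) hi=[36] (size 1, min 36) -> median=24
Step 4: insert 1 -> lo=[1, 21] (size 2, max 21) hi=[24, 36] (size 2, min 24) -> median=22.5
Step 5: insert 36 -> lo=[1, 21, 24] (size 3, max 24) hi=[36, 36] (size 2, min 36) -> median=24
Step 6: insert 36 -> lo=[1, 21, 24] (size 3, max 24) hi=[36, 36, 36] (size 3, min 36) -> median=30
Step 7: insert 30 -> lo=[1, 21, 24, 30] (size 4, max 30) hi=[36, 36, 36] (size 3, min 36) -> median=30
Step 8: insert 34 -> lo=[1, 21, 24, 30] (size 4, max 30) hi=[34, 36, 36, 36] (size 4, min 34) -> median=32
Step 9: insert 26 -> lo=[1, 21, 24, 26, 30] (size 5, max 30) hi=[34, 36, 36, 36] (size 4, min 34) -> median=30
Step 10: insert 5 -> lo=[1, 5, 21, 24, 26] (size 5, max 26) hi=[30, 34, 36, 36, 36] (size 5, min 30) -> median=28

Answer: 28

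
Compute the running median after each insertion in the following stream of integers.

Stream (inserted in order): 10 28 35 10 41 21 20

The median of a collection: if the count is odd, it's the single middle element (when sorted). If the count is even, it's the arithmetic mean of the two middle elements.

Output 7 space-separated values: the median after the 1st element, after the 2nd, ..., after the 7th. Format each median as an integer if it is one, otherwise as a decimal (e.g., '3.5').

Answer: 10 19 28 19 28 24.5 21

Derivation:
Step 1: insert 10 -> lo=[10] (size 1, max 10) hi=[] (size 0) -> median=10
Step 2: insert 28 -> lo=[10] (size 1, max 10) hi=[28] (size 1, min 28) -> median=19
Step 3: insert 35 -> lo=[10, 28] (size 2, max 28) hi=[35] (size 1, min 35) -> median=28
Step 4: insert 10 -> lo=[10, 10] (size 2, max 10) hi=[28, 35] (size 2, min 28) -> median=19
Step 5: insert 41 -> lo=[10, 10, 28] (size 3, max 28) hi=[35, 41] (size 2, min 35) -> median=28
Step 6: insert 21 -> lo=[10, 10, 21] (size 3, max 21) hi=[28, 35, 41] (size 3, min 28) -> median=24.5
Step 7: insert 20 -> lo=[10, 10, 20, 21] (size 4, max 21) hi=[28, 35, 41] (size 3, min 28) -> median=21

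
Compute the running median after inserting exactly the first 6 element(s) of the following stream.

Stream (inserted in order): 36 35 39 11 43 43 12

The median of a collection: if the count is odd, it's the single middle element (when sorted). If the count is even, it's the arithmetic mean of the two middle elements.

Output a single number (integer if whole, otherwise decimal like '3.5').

Answer: 37.5

Derivation:
Step 1: insert 36 -> lo=[36] (size 1, max 36) hi=[] (size 0) -> median=36
Step 2: insert 35 -> lo=[35] (size 1, max 35) hi=[36] (size 1, min 36) -> median=35.5
Step 3: insert 39 -> lo=[35, 36] (size 2, max 36) hi=[39] (size 1, min 39) -> median=36
Step 4: insert 11 -> lo=[11, 35] (size 2, max 35) hi=[36, 39] (size 2, min 36) -> median=35.5
Step 5: insert 43 -> lo=[11, 35, 36] (size 3, max 36) hi=[39, 43] (size 2, min 39) -> median=36
Step 6: insert 43 -> lo=[11, 35, 36] (size 3, max 36) hi=[39, 43, 43] (size 3, min 39) -> median=37.5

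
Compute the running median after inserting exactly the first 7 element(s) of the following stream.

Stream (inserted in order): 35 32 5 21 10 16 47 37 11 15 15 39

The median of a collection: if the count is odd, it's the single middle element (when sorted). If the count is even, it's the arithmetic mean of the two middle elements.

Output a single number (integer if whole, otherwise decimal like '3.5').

Answer: 21

Derivation:
Step 1: insert 35 -> lo=[35] (size 1, max 35) hi=[] (size 0) -> median=35
Step 2: insert 32 -> lo=[32] (size 1, max 32) hi=[35] (size 1, min 35) -> median=33.5
Step 3: insert 5 -> lo=[5, 32] (size 2, max 32) hi=[35] (size 1, min 35) -> median=32
Step 4: insert 21 -> lo=[5, 21] (size 2, max 21) hi=[32, 35] (size 2, min 32) -> median=26.5
Step 5: insert 10 -> lo=[5, 10, 21] (size 3, max 21) hi=[32, 35] (size 2, min 32) -> median=21
Step 6: insert 16 -> lo=[5, 10, 16] (size 3, max 16) hi=[21, 32, 35] (size 3, min 21) -> median=18.5
Step 7: insert 47 -> lo=[5, 10, 16, 21] (size 4, max 21) hi=[32, 35, 47] (size 3, min 32) -> median=21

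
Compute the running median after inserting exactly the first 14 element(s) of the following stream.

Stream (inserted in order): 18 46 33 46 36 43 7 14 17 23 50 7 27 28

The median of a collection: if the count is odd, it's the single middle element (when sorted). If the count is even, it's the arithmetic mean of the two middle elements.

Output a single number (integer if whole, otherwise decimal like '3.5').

Step 1: insert 18 -> lo=[18] (size 1, max 18) hi=[] (size 0) -> median=18
Step 2: insert 46 -> lo=[18] (size 1, max 18) hi=[46] (size 1, min 46) -> median=32
Step 3: insert 33 -> lo=[18, 33] (size 2, max 33) hi=[46] (size 1, min 46) -> median=33
Step 4: insert 46 -> lo=[18, 33] (size 2, max 33) hi=[46, 46] (size 2, min 46) -> median=39.5
Step 5: insert 36 -> lo=[18, 33, 36] (size 3, max 36) hi=[46, 46] (size 2, min 46) -> median=36
Step 6: insert 43 -> lo=[18, 33, 36] (size 3, max 36) hi=[43, 46, 46] (size 3, min 43) -> median=39.5
Step 7: insert 7 -> lo=[7, 18, 33, 36] (size 4, max 36) hi=[43, 46, 46] (size 3, min 43) -> median=36
Step 8: insert 14 -> lo=[7, 14, 18, 33] (size 4, max 33) hi=[36, 43, 46, 46] (size 4, min 36) -> median=34.5
Step 9: insert 17 -> lo=[7, 14, 17, 18, 33] (size 5, max 33) hi=[36, 43, 46, 46] (size 4, min 36) -> median=33
Step 10: insert 23 -> lo=[7, 14, 17, 18, 23] (size 5, max 23) hi=[33, 36, 43, 46, 46] (size 5, min 33) -> median=28
Step 11: insert 50 -> lo=[7, 14, 17, 18, 23, 33] (size 6, max 33) hi=[36, 43, 46, 46, 50] (size 5, min 36) -> median=33
Step 12: insert 7 -> lo=[7, 7, 14, 17, 18, 23] (size 6, max 23) hi=[33, 36, 43, 46, 46, 50] (size 6, min 33) -> median=28
Step 13: insert 27 -> lo=[7, 7, 14, 17, 18, 23, 27] (size 7, max 27) hi=[33, 36, 43, 46, 46, 50] (size 6, min 33) -> median=27
Step 14: insert 28 -> lo=[7, 7, 14, 17, 18, 23, 27] (size 7, max 27) hi=[28, 33, 36, 43, 46, 46, 50] (size 7, min 28) -> median=27.5

Answer: 27.5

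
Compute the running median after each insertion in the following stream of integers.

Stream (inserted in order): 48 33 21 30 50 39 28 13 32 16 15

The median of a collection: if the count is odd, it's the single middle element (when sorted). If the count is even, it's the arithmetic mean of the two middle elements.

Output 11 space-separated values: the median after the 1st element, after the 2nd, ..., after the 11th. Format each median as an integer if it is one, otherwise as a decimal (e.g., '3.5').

Step 1: insert 48 -> lo=[48] (size 1, max 48) hi=[] (size 0) -> median=48
Step 2: insert 33 -> lo=[33] (size 1, max 33) hi=[48] (size 1, min 48) -> median=40.5
Step 3: insert 21 -> lo=[21, 33] (size 2, max 33) hi=[48] (size 1, min 48) -> median=33
Step 4: insert 30 -> lo=[21, 30] (size 2, max 30) hi=[33, 48] (size 2, min 33) -> median=31.5
Step 5: insert 50 -> lo=[21, 30, 33] (size 3, max 33) hi=[48, 50] (size 2, min 48) -> median=33
Step 6: insert 39 -> lo=[21, 30, 33] (size 3, max 33) hi=[39, 48, 50] (size 3, min 39) -> median=36
Step 7: insert 28 -> lo=[21, 28, 30, 33] (size 4, max 33) hi=[39, 48, 50] (size 3, min 39) -> median=33
Step 8: insert 13 -> lo=[13, 21, 28, 30] (size 4, max 30) hi=[33, 39, 48, 50] (size 4, min 33) -> median=31.5
Step 9: insert 32 -> lo=[13, 21, 28, 30, 32] (size 5, max 32) hi=[33, 39, 48, 50] (size 4, min 33) -> median=32
Step 10: insert 16 -> lo=[13, 16, 21, 28, 30] (size 5, max 30) hi=[32, 33, 39, 48, 50] (size 5, min 32) -> median=31
Step 11: insert 15 -> lo=[13, 15, 16, 21, 28, 30] (size 6, max 30) hi=[32, 33, 39, 48, 50] (size 5, min 32) -> median=30

Answer: 48 40.5 33 31.5 33 36 33 31.5 32 31 30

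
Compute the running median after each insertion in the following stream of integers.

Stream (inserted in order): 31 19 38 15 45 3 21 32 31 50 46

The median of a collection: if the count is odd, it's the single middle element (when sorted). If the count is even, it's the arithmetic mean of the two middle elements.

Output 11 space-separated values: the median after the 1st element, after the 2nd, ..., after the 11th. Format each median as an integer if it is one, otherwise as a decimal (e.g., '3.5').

Answer: 31 25 31 25 31 25 21 26 31 31 31

Derivation:
Step 1: insert 31 -> lo=[31] (size 1, max 31) hi=[] (size 0) -> median=31
Step 2: insert 19 -> lo=[19] (size 1, max 19) hi=[31] (size 1, min 31) -> median=25
Step 3: insert 38 -> lo=[19, 31] (size 2, max 31) hi=[38] (size 1, min 38) -> median=31
Step 4: insert 15 -> lo=[15, 19] (size 2, max 19) hi=[31, 38] (size 2, min 31) -> median=25
Step 5: insert 45 -> lo=[15, 19, 31] (size 3, max 31) hi=[38, 45] (size 2, min 38) -> median=31
Step 6: insert 3 -> lo=[3, 15, 19] (size 3, max 19) hi=[31, 38, 45] (size 3, min 31) -> median=25
Step 7: insert 21 -> lo=[3, 15, 19, 21] (size 4, max 21) hi=[31, 38, 45] (size 3, min 31) -> median=21
Step 8: insert 32 -> lo=[3, 15, 19, 21] (size 4, max 21) hi=[31, 32, 38, 45] (size 4, min 31) -> median=26
Step 9: insert 31 -> lo=[3, 15, 19, 21, 31] (size 5, max 31) hi=[31, 32, 38, 45] (size 4, min 31) -> median=31
Step 10: insert 50 -> lo=[3, 15, 19, 21, 31] (size 5, max 31) hi=[31, 32, 38, 45, 50] (size 5, min 31) -> median=31
Step 11: insert 46 -> lo=[3, 15, 19, 21, 31, 31] (size 6, max 31) hi=[32, 38, 45, 46, 50] (size 5, min 32) -> median=31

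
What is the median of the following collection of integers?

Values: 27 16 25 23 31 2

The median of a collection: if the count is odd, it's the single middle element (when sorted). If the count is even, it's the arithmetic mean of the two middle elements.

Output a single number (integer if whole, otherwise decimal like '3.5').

Answer: 24

Derivation:
Step 1: insert 27 -> lo=[27] (size 1, max 27) hi=[] (size 0) -> median=27
Step 2: insert 16 -> lo=[16] (size 1, max 16) hi=[27] (size 1, min 27) -> median=21.5
Step 3: insert 25 -> lo=[16, 25] (size 2, max 25) hi=[27] (size 1, min 27) -> median=25
Step 4: insert 23 -> lo=[16, 23] (size 2, max 23) hi=[25, 27] (size 2, min 25) -> median=24
Step 5: insert 31 -> lo=[16, 23, 25] (size 3, max 25) hi=[27, 31] (size 2, min 27) -> median=25
Step 6: insert 2 -> lo=[2, 16, 23] (size 3, max 23) hi=[25, 27, 31] (size 3, min 25) -> median=24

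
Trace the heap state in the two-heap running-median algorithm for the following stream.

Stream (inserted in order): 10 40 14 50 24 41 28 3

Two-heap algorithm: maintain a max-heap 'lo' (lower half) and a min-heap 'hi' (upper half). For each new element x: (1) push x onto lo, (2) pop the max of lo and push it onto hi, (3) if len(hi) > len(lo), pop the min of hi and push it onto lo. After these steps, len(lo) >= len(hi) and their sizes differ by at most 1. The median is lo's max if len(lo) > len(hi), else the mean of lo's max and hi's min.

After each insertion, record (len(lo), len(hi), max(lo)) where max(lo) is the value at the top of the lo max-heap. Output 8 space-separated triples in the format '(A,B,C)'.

Step 1: insert 10 -> lo=[10] hi=[] -> (len(lo)=1, len(hi)=0, max(lo)=10)
Step 2: insert 40 -> lo=[10] hi=[40] -> (len(lo)=1, len(hi)=1, max(lo)=10)
Step 3: insert 14 -> lo=[10, 14] hi=[40] -> (len(lo)=2, len(hi)=1, max(lo)=14)
Step 4: insert 50 -> lo=[10, 14] hi=[40, 50] -> (len(lo)=2, len(hi)=2, max(lo)=14)
Step 5: insert 24 -> lo=[10, 14, 24] hi=[40, 50] -> (len(lo)=3, len(hi)=2, max(lo)=24)
Step 6: insert 41 -> lo=[10, 14, 24] hi=[40, 41, 50] -> (len(lo)=3, len(hi)=3, max(lo)=24)
Step 7: insert 28 -> lo=[10, 14, 24, 28] hi=[40, 41, 50] -> (len(lo)=4, len(hi)=3, max(lo)=28)
Step 8: insert 3 -> lo=[3, 10, 14, 24] hi=[28, 40, 41, 50] -> (len(lo)=4, len(hi)=4, max(lo)=24)

Answer: (1,0,10) (1,1,10) (2,1,14) (2,2,14) (3,2,24) (3,3,24) (4,3,28) (4,4,24)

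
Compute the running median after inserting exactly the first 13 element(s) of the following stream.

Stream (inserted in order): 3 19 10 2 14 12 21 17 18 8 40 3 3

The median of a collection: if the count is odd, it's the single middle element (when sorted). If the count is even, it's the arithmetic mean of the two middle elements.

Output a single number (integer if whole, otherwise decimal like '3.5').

Step 1: insert 3 -> lo=[3] (size 1, max 3) hi=[] (size 0) -> median=3
Step 2: insert 19 -> lo=[3] (size 1, max 3) hi=[19] (size 1, min 19) -> median=11
Step 3: insert 10 -> lo=[3, 10] (size 2, max 10) hi=[19] (size 1, min 19) -> median=10
Step 4: insert 2 -> lo=[2, 3] (size 2, max 3) hi=[10, 19] (size 2, min 10) -> median=6.5
Step 5: insert 14 -> lo=[2, 3, 10] (size 3, max 10) hi=[14, 19] (size 2, min 14) -> median=10
Step 6: insert 12 -> lo=[2, 3, 10] (size 3, max 10) hi=[12, 14, 19] (size 3, min 12) -> median=11
Step 7: insert 21 -> lo=[2, 3, 10, 12] (size 4, max 12) hi=[14, 19, 21] (size 3, min 14) -> median=12
Step 8: insert 17 -> lo=[2, 3, 10, 12] (size 4, max 12) hi=[14, 17, 19, 21] (size 4, min 14) -> median=13
Step 9: insert 18 -> lo=[2, 3, 10, 12, 14] (size 5, max 14) hi=[17, 18, 19, 21] (size 4, min 17) -> median=14
Step 10: insert 8 -> lo=[2, 3, 8, 10, 12] (size 5, max 12) hi=[14, 17, 18, 19, 21] (size 5, min 14) -> median=13
Step 11: insert 40 -> lo=[2, 3, 8, 10, 12, 14] (size 6, max 14) hi=[17, 18, 19, 21, 40] (size 5, min 17) -> median=14
Step 12: insert 3 -> lo=[2, 3, 3, 8, 10, 12] (size 6, max 12) hi=[14, 17, 18, 19, 21, 40] (size 6, min 14) -> median=13
Step 13: insert 3 -> lo=[2, 3, 3, 3, 8, 10, 12] (size 7, max 12) hi=[14, 17, 18, 19, 21, 40] (size 6, min 14) -> median=12

Answer: 12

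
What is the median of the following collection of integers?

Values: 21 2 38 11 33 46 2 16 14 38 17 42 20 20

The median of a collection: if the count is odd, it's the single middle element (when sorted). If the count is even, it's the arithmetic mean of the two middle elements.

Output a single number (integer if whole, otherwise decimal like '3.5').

Answer: 20

Derivation:
Step 1: insert 21 -> lo=[21] (size 1, max 21) hi=[] (size 0) -> median=21
Step 2: insert 2 -> lo=[2] (size 1, max 2) hi=[21] (size 1, min 21) -> median=11.5
Step 3: insert 38 -> lo=[2, 21] (size 2, max 21) hi=[38] (size 1, min 38) -> median=21
Step 4: insert 11 -> lo=[2, 11] (size 2, max 11) hi=[21, 38] (size 2, min 21) -> median=16
Step 5: insert 33 -> lo=[2, 11, 21] (size 3, max 21) hi=[33, 38] (size 2, min 33) -> median=21
Step 6: insert 46 -> lo=[2, 11, 21] (size 3, max 21) hi=[33, 38, 46] (size 3, min 33) -> median=27
Step 7: insert 2 -> lo=[2, 2, 11, 21] (size 4, max 21) hi=[33, 38, 46] (size 3, min 33) -> median=21
Step 8: insert 16 -> lo=[2, 2, 11, 16] (size 4, max 16) hi=[21, 33, 38, 46] (size 4, min 21) -> median=18.5
Step 9: insert 14 -> lo=[2, 2, 11, 14, 16] (size 5, max 16) hi=[21, 33, 38, 46] (size 4, min 21) -> median=16
Step 10: insert 38 -> lo=[2, 2, 11, 14, 16] (size 5, max 16) hi=[21, 33, 38, 38, 46] (size 5, min 21) -> median=18.5
Step 11: insert 17 -> lo=[2, 2, 11, 14, 16, 17] (size 6, max 17) hi=[21, 33, 38, 38, 46] (size 5, min 21) -> median=17
Step 12: insert 42 -> lo=[2, 2, 11, 14, 16, 17] (size 6, max 17) hi=[21, 33, 38, 38, 42, 46] (size 6, min 21) -> median=19
Step 13: insert 20 -> lo=[2, 2, 11, 14, 16, 17, 20] (size 7, max 20) hi=[21, 33, 38, 38, 42, 46] (size 6, min 21) -> median=20
Step 14: insert 20 -> lo=[2, 2, 11, 14, 16, 17, 20] (size 7, max 20) hi=[20, 21, 33, 38, 38, 42, 46] (size 7, min 20) -> median=20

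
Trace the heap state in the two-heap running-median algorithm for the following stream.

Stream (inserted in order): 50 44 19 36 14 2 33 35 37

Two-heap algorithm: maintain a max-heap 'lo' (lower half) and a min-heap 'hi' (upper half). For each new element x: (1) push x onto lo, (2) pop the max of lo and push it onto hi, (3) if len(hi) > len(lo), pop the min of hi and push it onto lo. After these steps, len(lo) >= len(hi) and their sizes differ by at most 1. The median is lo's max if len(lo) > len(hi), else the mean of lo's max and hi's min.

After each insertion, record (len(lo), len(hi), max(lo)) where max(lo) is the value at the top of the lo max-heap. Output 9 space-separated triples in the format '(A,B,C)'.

Answer: (1,0,50) (1,1,44) (2,1,44) (2,2,36) (3,2,36) (3,3,19) (4,3,33) (4,4,33) (5,4,35)

Derivation:
Step 1: insert 50 -> lo=[50] hi=[] -> (len(lo)=1, len(hi)=0, max(lo)=50)
Step 2: insert 44 -> lo=[44] hi=[50] -> (len(lo)=1, len(hi)=1, max(lo)=44)
Step 3: insert 19 -> lo=[19, 44] hi=[50] -> (len(lo)=2, len(hi)=1, max(lo)=44)
Step 4: insert 36 -> lo=[19, 36] hi=[44, 50] -> (len(lo)=2, len(hi)=2, max(lo)=36)
Step 5: insert 14 -> lo=[14, 19, 36] hi=[44, 50] -> (len(lo)=3, len(hi)=2, max(lo)=36)
Step 6: insert 2 -> lo=[2, 14, 19] hi=[36, 44, 50] -> (len(lo)=3, len(hi)=3, max(lo)=19)
Step 7: insert 33 -> lo=[2, 14, 19, 33] hi=[36, 44, 50] -> (len(lo)=4, len(hi)=3, max(lo)=33)
Step 8: insert 35 -> lo=[2, 14, 19, 33] hi=[35, 36, 44, 50] -> (len(lo)=4, len(hi)=4, max(lo)=33)
Step 9: insert 37 -> lo=[2, 14, 19, 33, 35] hi=[36, 37, 44, 50] -> (len(lo)=5, len(hi)=4, max(lo)=35)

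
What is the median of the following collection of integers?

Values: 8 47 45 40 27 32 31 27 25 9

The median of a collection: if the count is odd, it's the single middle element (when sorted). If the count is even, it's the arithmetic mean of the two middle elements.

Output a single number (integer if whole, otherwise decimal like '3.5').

Answer: 29

Derivation:
Step 1: insert 8 -> lo=[8] (size 1, max 8) hi=[] (size 0) -> median=8
Step 2: insert 47 -> lo=[8] (size 1, max 8) hi=[47] (size 1, min 47) -> median=27.5
Step 3: insert 45 -> lo=[8, 45] (size 2, max 45) hi=[47] (size 1, min 47) -> median=45
Step 4: insert 40 -> lo=[8, 40] (size 2, max 40) hi=[45, 47] (size 2, min 45) -> median=42.5
Step 5: insert 27 -> lo=[8, 27, 40] (size 3, max 40) hi=[45, 47] (size 2, min 45) -> median=40
Step 6: insert 32 -> lo=[8, 27, 32] (size 3, max 32) hi=[40, 45, 47] (size 3, min 40) -> median=36
Step 7: insert 31 -> lo=[8, 27, 31, 32] (size 4, max 32) hi=[40, 45, 47] (size 3, min 40) -> median=32
Step 8: insert 27 -> lo=[8, 27, 27, 31] (size 4, max 31) hi=[32, 40, 45, 47] (size 4, min 32) -> median=31.5
Step 9: insert 25 -> lo=[8, 25, 27, 27, 31] (size 5, max 31) hi=[32, 40, 45, 47] (size 4, min 32) -> median=31
Step 10: insert 9 -> lo=[8, 9, 25, 27, 27] (size 5, max 27) hi=[31, 32, 40, 45, 47] (size 5, min 31) -> median=29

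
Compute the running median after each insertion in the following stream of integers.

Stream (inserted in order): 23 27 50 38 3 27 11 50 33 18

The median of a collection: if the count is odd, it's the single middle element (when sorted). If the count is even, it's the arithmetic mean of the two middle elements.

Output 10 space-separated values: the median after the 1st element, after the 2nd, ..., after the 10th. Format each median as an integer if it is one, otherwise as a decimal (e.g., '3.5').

Step 1: insert 23 -> lo=[23] (size 1, max 23) hi=[] (size 0) -> median=23
Step 2: insert 27 -> lo=[23] (size 1, max 23) hi=[27] (size 1, min 27) -> median=25
Step 3: insert 50 -> lo=[23, 27] (size 2, max 27) hi=[50] (size 1, min 50) -> median=27
Step 4: insert 38 -> lo=[23, 27] (size 2, max 27) hi=[38, 50] (size 2, min 38) -> median=32.5
Step 5: insert 3 -> lo=[3, 23, 27] (size 3, max 27) hi=[38, 50] (size 2, min 38) -> median=27
Step 6: insert 27 -> lo=[3, 23, 27] (size 3, max 27) hi=[27, 38, 50] (size 3, min 27) -> median=27
Step 7: insert 11 -> lo=[3, 11, 23, 27] (size 4, max 27) hi=[27, 38, 50] (size 3, min 27) -> median=27
Step 8: insert 50 -> lo=[3, 11, 23, 27] (size 4, max 27) hi=[27, 38, 50, 50] (size 4, min 27) -> median=27
Step 9: insert 33 -> lo=[3, 11, 23, 27, 27] (size 5, max 27) hi=[33, 38, 50, 50] (size 4, min 33) -> median=27
Step 10: insert 18 -> lo=[3, 11, 18, 23, 27] (size 5, max 27) hi=[27, 33, 38, 50, 50] (size 5, min 27) -> median=27

Answer: 23 25 27 32.5 27 27 27 27 27 27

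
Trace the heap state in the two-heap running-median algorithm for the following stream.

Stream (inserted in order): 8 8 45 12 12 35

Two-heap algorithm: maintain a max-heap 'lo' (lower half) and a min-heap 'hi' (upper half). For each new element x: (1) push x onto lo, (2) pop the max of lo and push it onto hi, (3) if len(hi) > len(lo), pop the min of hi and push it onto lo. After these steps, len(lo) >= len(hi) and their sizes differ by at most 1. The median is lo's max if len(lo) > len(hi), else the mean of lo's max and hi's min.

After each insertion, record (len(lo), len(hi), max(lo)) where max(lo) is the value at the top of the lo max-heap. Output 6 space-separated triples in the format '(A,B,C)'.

Step 1: insert 8 -> lo=[8] hi=[] -> (len(lo)=1, len(hi)=0, max(lo)=8)
Step 2: insert 8 -> lo=[8] hi=[8] -> (len(lo)=1, len(hi)=1, max(lo)=8)
Step 3: insert 45 -> lo=[8, 8] hi=[45] -> (len(lo)=2, len(hi)=1, max(lo)=8)
Step 4: insert 12 -> lo=[8, 8] hi=[12, 45] -> (len(lo)=2, len(hi)=2, max(lo)=8)
Step 5: insert 12 -> lo=[8, 8, 12] hi=[12, 45] -> (len(lo)=3, len(hi)=2, max(lo)=12)
Step 6: insert 35 -> lo=[8, 8, 12] hi=[12, 35, 45] -> (len(lo)=3, len(hi)=3, max(lo)=12)

Answer: (1,0,8) (1,1,8) (2,1,8) (2,2,8) (3,2,12) (3,3,12)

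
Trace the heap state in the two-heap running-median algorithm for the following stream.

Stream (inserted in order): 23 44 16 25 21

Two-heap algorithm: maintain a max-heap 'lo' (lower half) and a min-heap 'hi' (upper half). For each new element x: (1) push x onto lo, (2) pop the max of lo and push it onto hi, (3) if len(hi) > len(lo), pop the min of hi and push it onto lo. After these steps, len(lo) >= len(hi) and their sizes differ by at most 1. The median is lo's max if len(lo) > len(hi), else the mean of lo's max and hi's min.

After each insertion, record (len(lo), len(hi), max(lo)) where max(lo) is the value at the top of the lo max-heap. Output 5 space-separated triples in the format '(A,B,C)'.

Answer: (1,0,23) (1,1,23) (2,1,23) (2,2,23) (3,2,23)

Derivation:
Step 1: insert 23 -> lo=[23] hi=[] -> (len(lo)=1, len(hi)=0, max(lo)=23)
Step 2: insert 44 -> lo=[23] hi=[44] -> (len(lo)=1, len(hi)=1, max(lo)=23)
Step 3: insert 16 -> lo=[16, 23] hi=[44] -> (len(lo)=2, len(hi)=1, max(lo)=23)
Step 4: insert 25 -> lo=[16, 23] hi=[25, 44] -> (len(lo)=2, len(hi)=2, max(lo)=23)
Step 5: insert 21 -> lo=[16, 21, 23] hi=[25, 44] -> (len(lo)=3, len(hi)=2, max(lo)=23)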